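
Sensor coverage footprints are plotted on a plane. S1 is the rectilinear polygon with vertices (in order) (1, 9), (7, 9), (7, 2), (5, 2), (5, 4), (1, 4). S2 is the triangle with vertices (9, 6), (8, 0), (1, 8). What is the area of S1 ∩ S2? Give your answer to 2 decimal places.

The intersection is the polygon with vertices (7,2), (6.25,2), (5,3.429), (5,4), (4.5,4), (1,8), (7,6.5).
By the shoelace formula its area is 15.61.

15.61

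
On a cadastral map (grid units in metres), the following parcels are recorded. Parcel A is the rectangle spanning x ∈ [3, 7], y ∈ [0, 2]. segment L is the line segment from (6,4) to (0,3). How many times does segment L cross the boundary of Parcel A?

The segment lies entirely outside Parcel A and never meets its boundary.

0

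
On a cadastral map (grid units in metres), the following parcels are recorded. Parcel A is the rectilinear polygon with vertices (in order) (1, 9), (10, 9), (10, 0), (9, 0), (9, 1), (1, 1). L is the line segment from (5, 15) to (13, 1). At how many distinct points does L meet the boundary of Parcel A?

2

The segment meets the boundary at (10,6.25), (8.429,9).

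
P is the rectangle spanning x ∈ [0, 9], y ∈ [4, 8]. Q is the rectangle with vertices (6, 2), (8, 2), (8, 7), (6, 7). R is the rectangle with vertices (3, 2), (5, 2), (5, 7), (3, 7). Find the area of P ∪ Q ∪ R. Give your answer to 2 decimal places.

By inclusion–exclusion:
Individual areas: |P| = 36, |Q| = 10, |R| = 10.
|P∩Q|: x∈[6,8], y∈[4,7] → 2·3 = 6.
|P∩R|: x∈[3,5], y∈[4,7] → 2·3 = 6.
|Q∩R| = 0 (no overlap).
|P∩Q∩R| = 0.
|P ∪ Q ∪ R| = 56 − 12 + 0 = 44.00.

44.00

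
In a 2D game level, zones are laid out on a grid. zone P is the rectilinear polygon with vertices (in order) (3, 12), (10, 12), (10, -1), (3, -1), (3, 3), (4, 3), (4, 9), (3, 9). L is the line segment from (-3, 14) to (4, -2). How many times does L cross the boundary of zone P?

The segment meets the boundary at (3.562,-1), (3,0.286).

2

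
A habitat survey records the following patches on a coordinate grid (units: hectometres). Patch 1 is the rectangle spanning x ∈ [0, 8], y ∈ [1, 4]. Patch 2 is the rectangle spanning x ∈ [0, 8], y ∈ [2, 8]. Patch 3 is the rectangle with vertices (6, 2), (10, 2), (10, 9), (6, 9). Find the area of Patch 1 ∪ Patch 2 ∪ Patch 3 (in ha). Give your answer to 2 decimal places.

72.00

By inclusion–exclusion:
Individual areas: |Patch 1| = 24, |Patch 2| = 48, |Patch 3| = 28.
|Patch 1∩Patch 2|: x∈[0,8], y∈[2,4] → 8·2 = 16.
|Patch 1∩Patch 3|: x∈[6,8], y∈[2,4] → 2·2 = 4.
|Patch 2∩Patch 3|: x∈[6,8], y∈[2,8] → 2·6 = 12.
|Patch 1∩Patch 2∩Patch 3| = 4.
|Patch 1 ∪ Patch 2 ∪ Patch 3| = 100 − 32 + 4 = 72.00.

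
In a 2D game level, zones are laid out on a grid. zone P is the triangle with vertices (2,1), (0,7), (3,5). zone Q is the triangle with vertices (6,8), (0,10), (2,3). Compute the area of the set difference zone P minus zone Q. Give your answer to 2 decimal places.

4.14

|zone P| = 7, |zone P∩zone Q| = 2.861.
|zone P ∖ zone Q| = |zone P| − |zone P∩zone Q| = 7 − 2.861 = 4.14.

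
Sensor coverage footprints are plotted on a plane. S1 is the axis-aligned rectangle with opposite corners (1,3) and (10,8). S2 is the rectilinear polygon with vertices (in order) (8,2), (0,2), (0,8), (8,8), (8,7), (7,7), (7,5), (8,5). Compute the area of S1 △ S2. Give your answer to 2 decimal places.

25.00

|S1| = 45, |S2| = 46, |S1∩S2| = 33.
|S1 △ S2| = |S1| + |S2| − 2·|S1∩S2| = 45 + 46 − 66 = 25.00.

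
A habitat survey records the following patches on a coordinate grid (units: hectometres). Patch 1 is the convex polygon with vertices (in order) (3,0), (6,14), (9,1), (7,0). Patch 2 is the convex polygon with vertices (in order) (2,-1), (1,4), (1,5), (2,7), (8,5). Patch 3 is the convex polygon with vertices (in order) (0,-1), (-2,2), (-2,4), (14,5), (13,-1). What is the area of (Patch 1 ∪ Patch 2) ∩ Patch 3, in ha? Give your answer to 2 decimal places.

The region (Patch 1 ∪ Patch 2) ∩ Patch 3 is the polygon with vertices (9,1), (7,0), (3,0), (2,-1), (1,4), (1,4.188), (8.161,4.635).
By the shoelace formula its area is 31.95.

31.95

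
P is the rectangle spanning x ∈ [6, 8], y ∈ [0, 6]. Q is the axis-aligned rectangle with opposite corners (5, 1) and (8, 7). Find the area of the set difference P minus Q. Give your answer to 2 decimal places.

|P∩Q|: x∈[6,8], y∈[1,6] → 2·5 = 10.
|P| = 12.
|P ∖ Q| = |P| − |P∩Q| = 12 − 10 = 2.00.

2.00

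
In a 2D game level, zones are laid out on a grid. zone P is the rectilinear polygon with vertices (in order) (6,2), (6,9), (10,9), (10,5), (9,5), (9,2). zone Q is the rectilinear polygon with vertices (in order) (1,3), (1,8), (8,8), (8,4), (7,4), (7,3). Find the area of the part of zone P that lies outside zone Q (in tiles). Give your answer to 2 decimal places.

|zone P| = 25, |zone P∩zone Q| = 9.
|zone P ∖ zone Q| = |zone P| − |zone P∩zone Q| = 25 − 9 = 16.00.

16.00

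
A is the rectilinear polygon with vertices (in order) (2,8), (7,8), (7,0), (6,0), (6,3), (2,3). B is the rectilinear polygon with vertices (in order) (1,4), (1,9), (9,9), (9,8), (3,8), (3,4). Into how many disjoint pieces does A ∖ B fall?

A ∖ B is a single connected region.

1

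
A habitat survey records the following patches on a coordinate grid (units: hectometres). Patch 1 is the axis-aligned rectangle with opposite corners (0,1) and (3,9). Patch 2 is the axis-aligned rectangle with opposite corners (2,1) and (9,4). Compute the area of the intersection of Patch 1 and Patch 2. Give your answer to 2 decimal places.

|Patch 1∩Patch 2|: x∈[2,3], y∈[1,4] → 1·3 = 3.

3.00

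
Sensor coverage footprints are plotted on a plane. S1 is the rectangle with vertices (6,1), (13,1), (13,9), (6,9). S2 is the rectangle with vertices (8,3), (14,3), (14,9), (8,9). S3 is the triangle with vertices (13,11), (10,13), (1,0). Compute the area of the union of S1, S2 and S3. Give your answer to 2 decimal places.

80.95

By inclusion–exclusion:
Individual areas: |S1| = 56, |S2| = 36, |S3| = 28.5.
|S1∩S2|: x∈[8,13], y∈[3,9] → 5·6 = 30.
|S1∩S3| = 9.5461.
|S2∩S3| = 3.6402.
|S1∩S2∩S3| = 3.6402.
|S1 ∪ S2 ∪ S3| = 120.5 − 43.1863 + 3.6402 = 80.95.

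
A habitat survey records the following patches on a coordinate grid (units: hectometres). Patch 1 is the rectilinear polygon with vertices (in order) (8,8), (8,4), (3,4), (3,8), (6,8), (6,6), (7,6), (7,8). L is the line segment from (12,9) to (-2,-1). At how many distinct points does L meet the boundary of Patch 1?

2

The segment meets the boundary at (5,4), (8,6.143).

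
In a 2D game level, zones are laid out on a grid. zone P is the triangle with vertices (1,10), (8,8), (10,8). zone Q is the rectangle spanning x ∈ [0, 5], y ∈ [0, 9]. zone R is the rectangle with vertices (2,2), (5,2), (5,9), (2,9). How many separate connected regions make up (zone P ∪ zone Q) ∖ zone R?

(zone P ∪ zone Q) ∖ zone R splits into 2 disjoint pieces (area 1.9643, area 24).

2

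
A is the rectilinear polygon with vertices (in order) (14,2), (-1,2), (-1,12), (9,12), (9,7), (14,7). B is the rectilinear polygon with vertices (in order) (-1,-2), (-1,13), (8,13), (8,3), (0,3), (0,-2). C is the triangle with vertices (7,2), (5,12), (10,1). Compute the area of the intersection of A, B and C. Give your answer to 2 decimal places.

The intersection is the polygon with vertices (8,3), (6.8,3), (5,12), (8,5.4).
By the shoelace formula its area is 9.00.

9.00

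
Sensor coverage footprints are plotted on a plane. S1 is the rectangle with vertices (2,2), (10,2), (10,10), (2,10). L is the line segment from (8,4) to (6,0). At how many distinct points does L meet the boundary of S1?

The segment meets the boundary at (7,2).

1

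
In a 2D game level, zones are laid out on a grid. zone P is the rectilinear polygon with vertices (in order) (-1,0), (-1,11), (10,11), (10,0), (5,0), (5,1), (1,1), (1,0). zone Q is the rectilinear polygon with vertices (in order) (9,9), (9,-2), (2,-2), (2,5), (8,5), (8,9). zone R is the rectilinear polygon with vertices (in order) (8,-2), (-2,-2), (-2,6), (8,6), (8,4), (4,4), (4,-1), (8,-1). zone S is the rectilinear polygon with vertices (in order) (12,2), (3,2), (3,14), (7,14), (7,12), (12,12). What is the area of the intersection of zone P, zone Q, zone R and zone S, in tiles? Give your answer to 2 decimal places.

7.00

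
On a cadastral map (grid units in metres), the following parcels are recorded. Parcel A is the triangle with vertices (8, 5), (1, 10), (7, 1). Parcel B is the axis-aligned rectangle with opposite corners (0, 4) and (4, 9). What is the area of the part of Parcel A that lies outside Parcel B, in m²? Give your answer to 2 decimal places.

13.33

|Parcel A| = 16.5, |Parcel A∩Parcel B| = 3.169.
|Parcel A ∖ Parcel B| = |Parcel A| − |Parcel A∩Parcel B| = 16.5 − 3.169 = 13.33.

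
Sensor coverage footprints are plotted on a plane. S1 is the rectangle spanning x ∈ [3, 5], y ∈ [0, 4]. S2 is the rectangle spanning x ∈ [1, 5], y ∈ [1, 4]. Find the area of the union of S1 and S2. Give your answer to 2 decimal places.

By inclusion–exclusion:
Individual areas: |S1| = 8, |S2| = 12.
|S1∩S2|: x∈[3,5], y∈[1,4] → 2·3 = 6.
|S1 ∪ S2| = 20 − 6 = 14.00.

14.00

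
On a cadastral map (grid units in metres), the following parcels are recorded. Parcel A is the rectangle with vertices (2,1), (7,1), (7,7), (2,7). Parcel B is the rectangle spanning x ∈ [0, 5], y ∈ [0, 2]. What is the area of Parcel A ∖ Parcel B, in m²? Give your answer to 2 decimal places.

|Parcel A∩Parcel B|: x∈[2,5], y∈[1,2] → 3·1 = 3.
|Parcel A| = 30.
|Parcel A ∖ Parcel B| = |Parcel A| − |Parcel A∩Parcel B| = 30 − 3 = 27.00.

27.00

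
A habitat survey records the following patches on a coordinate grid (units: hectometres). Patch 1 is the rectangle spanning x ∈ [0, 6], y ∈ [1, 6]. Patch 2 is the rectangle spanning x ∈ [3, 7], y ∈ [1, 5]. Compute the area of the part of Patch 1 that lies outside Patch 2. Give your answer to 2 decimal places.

18.00

|Patch 1∩Patch 2|: x∈[3,6], y∈[1,5] → 3·4 = 12.
|Patch 1| = 30.
|Patch 1 ∖ Patch 2| = |Patch 1| − |Patch 1∩Patch 2| = 30 − 12 = 18.00.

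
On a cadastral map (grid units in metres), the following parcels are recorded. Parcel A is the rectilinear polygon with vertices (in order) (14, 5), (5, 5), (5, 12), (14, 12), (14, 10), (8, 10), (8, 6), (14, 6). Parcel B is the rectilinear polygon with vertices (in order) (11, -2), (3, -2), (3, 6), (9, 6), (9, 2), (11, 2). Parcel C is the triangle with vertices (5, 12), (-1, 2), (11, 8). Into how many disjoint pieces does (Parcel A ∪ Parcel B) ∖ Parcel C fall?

(Parcel A ∪ Parcel B) ∖ Parcel C splits into 2 disjoint pieces (area 57.25, area 15).

2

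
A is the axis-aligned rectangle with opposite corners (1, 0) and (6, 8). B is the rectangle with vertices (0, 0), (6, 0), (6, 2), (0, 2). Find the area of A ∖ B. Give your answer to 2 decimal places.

|A∩B|: x∈[1,6], y∈[0,2] → 5·2 = 10.
|A| = 40.
|A ∖ B| = |A| − |A∩B| = 40 − 10 = 30.00.

30.00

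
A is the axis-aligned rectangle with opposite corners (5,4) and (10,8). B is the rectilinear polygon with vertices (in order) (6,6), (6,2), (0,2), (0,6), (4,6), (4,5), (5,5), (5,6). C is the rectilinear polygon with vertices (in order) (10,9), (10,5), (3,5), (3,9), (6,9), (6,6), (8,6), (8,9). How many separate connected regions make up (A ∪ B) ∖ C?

(A ∪ B) ∖ C splits into 2 disjoint pieces (area 4, area 25).

2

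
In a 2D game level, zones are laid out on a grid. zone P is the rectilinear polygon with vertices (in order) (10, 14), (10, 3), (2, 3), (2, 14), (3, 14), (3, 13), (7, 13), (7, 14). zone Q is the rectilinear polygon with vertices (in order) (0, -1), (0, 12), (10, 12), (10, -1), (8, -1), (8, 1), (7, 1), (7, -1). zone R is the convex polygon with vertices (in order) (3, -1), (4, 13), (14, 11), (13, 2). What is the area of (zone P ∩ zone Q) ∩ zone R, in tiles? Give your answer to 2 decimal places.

57.44

The region (zone P ∩ zone Q) ∩ zone R is the polygon with vertices (3.286,3), (3.929,12), (9,12), (10,11.8), (10,3).
By the shoelace formula its area is 57.44.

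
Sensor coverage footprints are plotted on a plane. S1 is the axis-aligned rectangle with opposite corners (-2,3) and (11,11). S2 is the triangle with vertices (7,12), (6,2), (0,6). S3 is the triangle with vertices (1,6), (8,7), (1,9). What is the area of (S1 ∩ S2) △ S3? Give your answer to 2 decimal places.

25.14

|S1 ∩ S2| = 30.6667.
|(S1 ∩ S2) ∩ S3| = 8.0155.
|(S1 ∩ S2) △ S3| = 30.6667 + 10.5 − 16.0311 = 25.14.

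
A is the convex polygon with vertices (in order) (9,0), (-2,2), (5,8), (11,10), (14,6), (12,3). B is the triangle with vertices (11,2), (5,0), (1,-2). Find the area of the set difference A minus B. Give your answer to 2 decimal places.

87.88

|A| = 88.5, |A∩B| = 0.6213.
|A ∖ B| = |A| − |A∩B| = 88.5 − 0.6213 = 87.88.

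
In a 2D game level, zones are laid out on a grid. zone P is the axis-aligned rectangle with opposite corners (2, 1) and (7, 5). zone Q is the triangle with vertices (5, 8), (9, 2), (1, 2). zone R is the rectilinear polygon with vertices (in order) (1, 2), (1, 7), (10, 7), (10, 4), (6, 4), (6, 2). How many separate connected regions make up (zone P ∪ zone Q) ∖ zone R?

2

(zone P ∪ zone Q) ∖ zone R splits into 2 disjoint pieces (area 9.6667, area 0.6667).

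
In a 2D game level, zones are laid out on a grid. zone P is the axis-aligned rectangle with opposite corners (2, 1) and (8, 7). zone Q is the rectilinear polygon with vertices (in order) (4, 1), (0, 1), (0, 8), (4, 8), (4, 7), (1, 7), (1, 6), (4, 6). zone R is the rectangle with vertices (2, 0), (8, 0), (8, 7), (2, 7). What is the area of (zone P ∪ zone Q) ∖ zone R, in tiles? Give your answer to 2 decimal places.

15.00

|zone P ∪ zone Q| = 51.
|(zone P ∪ zone Q) ∩ zone R| = 36.
|(zone P ∪ zone Q) ∖ zone R| = 51 − 36 = 15.00.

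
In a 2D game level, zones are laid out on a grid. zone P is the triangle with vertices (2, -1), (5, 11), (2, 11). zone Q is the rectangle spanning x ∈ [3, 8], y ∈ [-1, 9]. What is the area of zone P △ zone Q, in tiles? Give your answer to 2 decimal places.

59.00

|zone P| = 18, |zone Q| = 50, |zone P∩zone Q| = 4.5.
|zone P △ zone Q| = |zone P| + |zone Q| − 2·|zone P∩zone Q| = 18 + 50 − 9 = 59.00.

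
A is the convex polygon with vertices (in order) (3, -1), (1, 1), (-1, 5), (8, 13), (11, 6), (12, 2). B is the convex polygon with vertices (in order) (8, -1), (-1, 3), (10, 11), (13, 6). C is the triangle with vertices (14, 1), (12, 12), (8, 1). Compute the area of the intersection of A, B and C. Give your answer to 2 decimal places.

The intersection is the polygon with vertices (11,6), (11.518,3.926), (9.562,1.188), (9,1), (8,1), (10.361,7.492).
By the shoelace formula its area is 10.29.

10.29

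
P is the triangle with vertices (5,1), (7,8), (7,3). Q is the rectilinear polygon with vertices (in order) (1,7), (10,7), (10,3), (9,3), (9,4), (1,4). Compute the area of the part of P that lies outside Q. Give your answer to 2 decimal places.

|P| = 5, |P∩Q| = 2.1429.
|P ∖ Q| = |P| − |P∩Q| = 5 − 2.1429 = 2.86.

2.86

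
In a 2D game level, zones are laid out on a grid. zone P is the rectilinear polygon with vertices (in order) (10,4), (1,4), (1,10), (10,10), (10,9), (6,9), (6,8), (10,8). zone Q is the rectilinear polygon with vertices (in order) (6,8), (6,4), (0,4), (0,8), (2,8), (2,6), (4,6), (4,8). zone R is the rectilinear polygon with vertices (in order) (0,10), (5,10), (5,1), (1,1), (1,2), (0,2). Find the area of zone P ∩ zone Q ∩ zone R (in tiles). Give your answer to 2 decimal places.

12.00

The intersection is the polygon with vertices (1,8), (2,8), (2,6), (4,6), (4,8), (5,8), (5,4), (1,4).
By the shoelace formula its area is 12.00.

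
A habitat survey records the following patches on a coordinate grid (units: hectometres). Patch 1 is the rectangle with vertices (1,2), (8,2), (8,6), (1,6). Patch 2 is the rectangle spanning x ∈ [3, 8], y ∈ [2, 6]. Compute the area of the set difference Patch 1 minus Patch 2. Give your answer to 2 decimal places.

|Patch 1∩Patch 2|: x∈[3,8], y∈[2,6] → 5·4 = 20.
|Patch 1| = 28.
|Patch 1 ∖ Patch 2| = |Patch 1| − |Patch 1∩Patch 2| = 28 − 20 = 8.00.

8.00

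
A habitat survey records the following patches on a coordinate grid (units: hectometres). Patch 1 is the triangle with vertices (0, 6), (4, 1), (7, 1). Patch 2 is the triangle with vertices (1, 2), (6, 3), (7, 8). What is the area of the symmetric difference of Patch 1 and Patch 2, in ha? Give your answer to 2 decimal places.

15.84

|Patch 1| = 7.5, |Patch 2| = 12, |Patch 1∩Patch 2| = 1.828.
|Patch 1 △ Patch 2| = |Patch 1| + |Patch 2| − 2·|Patch 1∩Patch 2| = 7.5 + 12 − 3.656 = 15.84.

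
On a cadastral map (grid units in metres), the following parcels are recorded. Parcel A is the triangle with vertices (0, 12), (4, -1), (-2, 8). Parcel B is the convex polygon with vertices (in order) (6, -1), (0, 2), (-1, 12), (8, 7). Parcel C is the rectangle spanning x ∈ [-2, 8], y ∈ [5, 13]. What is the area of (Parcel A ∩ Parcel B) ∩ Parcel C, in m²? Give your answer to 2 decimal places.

The region (Parcel A ∩ Parcel B) ∩ Parcel C is the polygon with vertices (-0.353,5.529), (-0.833,10.333), (-0.217,11.565), (0.206,11.33), (2.154,5), (0,5).
By the shoelace formula its area is 11.06.

11.06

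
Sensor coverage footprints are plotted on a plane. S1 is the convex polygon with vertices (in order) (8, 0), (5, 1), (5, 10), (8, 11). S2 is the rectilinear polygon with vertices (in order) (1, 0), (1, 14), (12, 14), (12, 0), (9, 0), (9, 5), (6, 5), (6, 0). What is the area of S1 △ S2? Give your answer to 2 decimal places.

127.67

|S1| = 30, |S2| = 139, |S1∩S2| = 20.6667.
|S1 △ S2| = |S1| + |S2| − 2·|S1∩S2| = 30 + 139 − 41.3333 = 127.67.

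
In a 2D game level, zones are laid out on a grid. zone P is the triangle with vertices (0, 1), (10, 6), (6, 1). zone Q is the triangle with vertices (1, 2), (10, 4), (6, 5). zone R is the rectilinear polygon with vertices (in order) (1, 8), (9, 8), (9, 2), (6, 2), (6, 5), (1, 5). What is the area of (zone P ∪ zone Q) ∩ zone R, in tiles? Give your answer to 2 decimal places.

|zone P ∪ zone Q| = 19.5793.
|(zone P ∪ zone Q) ∩ zone R| = 6.27.

6.27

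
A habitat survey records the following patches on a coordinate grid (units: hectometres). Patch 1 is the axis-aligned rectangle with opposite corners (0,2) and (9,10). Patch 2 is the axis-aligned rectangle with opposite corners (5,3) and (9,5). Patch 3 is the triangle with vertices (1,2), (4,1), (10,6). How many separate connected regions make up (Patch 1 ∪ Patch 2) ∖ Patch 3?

2

(Patch 1 ∪ Patch 2) ∖ Patch 3 splits into 2 disjoint pieces (area 6.0167, area 57.7778).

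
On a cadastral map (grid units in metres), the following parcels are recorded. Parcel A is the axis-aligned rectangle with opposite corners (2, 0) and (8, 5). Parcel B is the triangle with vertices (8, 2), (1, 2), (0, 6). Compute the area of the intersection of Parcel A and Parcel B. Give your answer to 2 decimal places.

9.00

The intersection is the polygon with vertices (2,5), (8,2), (2,2).
By the shoelace formula its area is 9.00.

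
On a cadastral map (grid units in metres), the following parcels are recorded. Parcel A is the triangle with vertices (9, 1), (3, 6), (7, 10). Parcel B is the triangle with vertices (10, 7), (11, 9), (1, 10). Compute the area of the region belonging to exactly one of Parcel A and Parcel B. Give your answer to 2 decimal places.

28.95

|Parcel A| = 22, |Parcel B| = 10.5, |Parcel A∩Parcel B| = 1.7755.
|Parcel A △ Parcel B| = |Parcel A| + |Parcel B| − 2·|Parcel A∩Parcel B| = 22 + 10.5 − 3.5509 = 28.95.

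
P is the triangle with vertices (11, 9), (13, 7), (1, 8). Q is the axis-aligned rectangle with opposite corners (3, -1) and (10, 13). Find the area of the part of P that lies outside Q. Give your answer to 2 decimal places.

|P| = 11, |P∩Q| = 7.0583.
|P ∖ Q| = |P| − |P∩Q| = 11 − 7.0583 = 3.94.

3.94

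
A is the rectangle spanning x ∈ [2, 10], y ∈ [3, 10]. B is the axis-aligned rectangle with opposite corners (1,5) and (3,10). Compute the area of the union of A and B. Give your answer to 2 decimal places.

61.00

By inclusion–exclusion:
Individual areas: |A| = 56, |B| = 10.
|A∩B|: x∈[2,3], y∈[5,10] → 1·5 = 5.
|A ∪ B| = 66 − 5 = 61.00.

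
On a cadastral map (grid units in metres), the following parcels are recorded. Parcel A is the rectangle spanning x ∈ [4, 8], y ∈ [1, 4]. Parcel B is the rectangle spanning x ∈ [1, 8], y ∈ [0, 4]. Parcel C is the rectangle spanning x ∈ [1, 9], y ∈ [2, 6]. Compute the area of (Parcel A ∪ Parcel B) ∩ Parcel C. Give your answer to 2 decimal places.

The region (Parcel A ∪ Parcel B) ∩ Parcel C is the polygon with vertices (1,4), (4,4), (8,4), (8,2), (1,2).
By the shoelace formula its area is 14.00.

14.00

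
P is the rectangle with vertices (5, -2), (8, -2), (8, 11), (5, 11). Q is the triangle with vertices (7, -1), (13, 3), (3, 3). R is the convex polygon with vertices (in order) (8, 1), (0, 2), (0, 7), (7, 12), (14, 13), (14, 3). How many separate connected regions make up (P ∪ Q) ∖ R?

(P ∪ Q) ∖ R splits into 2 disjoint pieces (area 12.3095, area 0.1286).

2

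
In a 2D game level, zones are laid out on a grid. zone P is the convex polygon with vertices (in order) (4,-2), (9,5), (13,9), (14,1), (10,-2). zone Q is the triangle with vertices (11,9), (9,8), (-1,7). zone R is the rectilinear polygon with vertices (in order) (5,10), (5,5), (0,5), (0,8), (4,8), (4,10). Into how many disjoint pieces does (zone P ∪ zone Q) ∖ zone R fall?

(zone P ∪ zone Q) ∖ zone R splits into 3 disjoint pieces (area 54.5, area 2.8, area 0.0333).

3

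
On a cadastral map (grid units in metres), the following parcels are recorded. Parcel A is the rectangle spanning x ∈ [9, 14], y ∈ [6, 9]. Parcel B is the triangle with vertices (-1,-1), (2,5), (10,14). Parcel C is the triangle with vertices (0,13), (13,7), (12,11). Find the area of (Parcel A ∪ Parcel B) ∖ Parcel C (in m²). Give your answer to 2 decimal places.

20.82

|Parcel A ∪ Parcel B| = 25.5.
|(Parcel A ∪ Parcel B) ∩ Parcel C| = 4.6777.
|(Parcel A ∪ Parcel B) ∖ Parcel C| = 25.5 − 4.6777 = 20.82.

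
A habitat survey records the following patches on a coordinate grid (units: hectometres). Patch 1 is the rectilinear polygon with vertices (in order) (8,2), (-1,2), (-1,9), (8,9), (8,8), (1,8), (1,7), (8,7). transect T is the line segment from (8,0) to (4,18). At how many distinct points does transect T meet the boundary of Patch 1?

The segment meets the boundary at (6,9), (6.222,8), (6.444,7), (7.556,2).

4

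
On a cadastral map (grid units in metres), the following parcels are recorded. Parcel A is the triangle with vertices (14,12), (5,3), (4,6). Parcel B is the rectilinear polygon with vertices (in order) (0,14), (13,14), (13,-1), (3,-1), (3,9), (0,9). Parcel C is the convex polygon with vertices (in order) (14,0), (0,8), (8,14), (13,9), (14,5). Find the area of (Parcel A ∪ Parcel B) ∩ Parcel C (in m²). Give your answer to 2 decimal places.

The region (Parcel A ∪ Parcel B) ∩ Parcel C is the polygon with vertices (13,0.571), (3,6.286), (3,9), (1.333,9), (8,14), (13,9).
By the shoelace formula its area is 84.88.

84.88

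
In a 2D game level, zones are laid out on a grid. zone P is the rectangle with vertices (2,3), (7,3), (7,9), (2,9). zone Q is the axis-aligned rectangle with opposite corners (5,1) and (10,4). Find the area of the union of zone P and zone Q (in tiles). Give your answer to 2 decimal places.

43.00

By inclusion–exclusion:
Individual areas: |zone P| = 30, |zone Q| = 15.
|zone P∩zone Q|: x∈[5,7], y∈[3,4] → 2·1 = 2.
|zone P ∪ zone Q| = 45 − 2 = 43.00.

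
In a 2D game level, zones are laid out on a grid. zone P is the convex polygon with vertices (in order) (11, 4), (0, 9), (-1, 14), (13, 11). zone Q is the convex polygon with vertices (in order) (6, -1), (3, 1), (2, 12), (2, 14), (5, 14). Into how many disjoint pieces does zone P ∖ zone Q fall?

zone P ∖ zone Q splits into 2 disjoint pieces (area 45.913, area 13.1693).

2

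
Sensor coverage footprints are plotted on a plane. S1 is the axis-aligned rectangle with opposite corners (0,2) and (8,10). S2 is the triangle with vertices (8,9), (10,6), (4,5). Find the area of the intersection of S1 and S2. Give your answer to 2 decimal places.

The intersection is the polygon with vertices (8,5.667), (4,5), (8,9).
By the shoelace formula its area is 6.67.

6.67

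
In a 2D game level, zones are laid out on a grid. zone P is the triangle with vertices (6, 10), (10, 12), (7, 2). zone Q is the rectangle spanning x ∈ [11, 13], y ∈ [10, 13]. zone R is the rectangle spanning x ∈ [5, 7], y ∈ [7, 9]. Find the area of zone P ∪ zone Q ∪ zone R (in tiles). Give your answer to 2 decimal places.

By inclusion–exclusion:
Individual areas: |zone P| = 17, |zone Q| = 6, |zone R| = 4.
|zone P∩zone Q| = 0.
|zone P∩zone R| = 1.5.
|zone Q∩zone R| = 0 (no overlap).
|zone P∩zone Q∩zone R| = 0.
|zone P ∪ zone Q ∪ zone R| = 27 − 1.5 + 0 = 25.50.

25.50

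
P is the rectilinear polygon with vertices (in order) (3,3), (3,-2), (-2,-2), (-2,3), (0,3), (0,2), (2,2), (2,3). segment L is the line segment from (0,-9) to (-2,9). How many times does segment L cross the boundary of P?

2

The segment meets the boundary at (-1.333,3), (-0.778,-2).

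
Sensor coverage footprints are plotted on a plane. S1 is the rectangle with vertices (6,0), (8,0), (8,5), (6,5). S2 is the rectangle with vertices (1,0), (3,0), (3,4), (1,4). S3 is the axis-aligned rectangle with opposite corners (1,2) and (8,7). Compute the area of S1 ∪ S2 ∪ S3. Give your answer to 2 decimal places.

43.00

By inclusion–exclusion:
Individual areas: |S1| = 10, |S2| = 8, |S3| = 35.
|S1∩S2| = 0 (no overlap).
|S1∩S3|: x∈[6,8], y∈[2,5] → 2·3 = 6.
|S2∩S3|: x∈[1,3], y∈[2,4] → 2·2 = 4.
|S1∩S2∩S3| = 0.
|S1 ∪ S2 ∪ S3| = 53 − 10 + 0 = 43.00.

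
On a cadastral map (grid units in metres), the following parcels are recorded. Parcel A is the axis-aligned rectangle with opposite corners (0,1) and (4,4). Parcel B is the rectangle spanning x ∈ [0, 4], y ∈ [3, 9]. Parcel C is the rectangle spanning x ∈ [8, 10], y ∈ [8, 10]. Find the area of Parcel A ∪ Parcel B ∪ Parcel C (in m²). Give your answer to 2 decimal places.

36.00

By inclusion–exclusion:
Individual areas: |Parcel A| = 12, |Parcel B| = 24, |Parcel C| = 4.
|Parcel A∩Parcel B|: x∈[0,4], y∈[3,4] → 4·1 = 4.
|Parcel A∩Parcel C| = 0 (no overlap).
|Parcel B∩Parcel C| = 0 (no overlap).
|Parcel A∩Parcel B∩Parcel C| = 0.
|Parcel A ∪ Parcel B ∪ Parcel C| = 40 − 4 + 0 = 36.00.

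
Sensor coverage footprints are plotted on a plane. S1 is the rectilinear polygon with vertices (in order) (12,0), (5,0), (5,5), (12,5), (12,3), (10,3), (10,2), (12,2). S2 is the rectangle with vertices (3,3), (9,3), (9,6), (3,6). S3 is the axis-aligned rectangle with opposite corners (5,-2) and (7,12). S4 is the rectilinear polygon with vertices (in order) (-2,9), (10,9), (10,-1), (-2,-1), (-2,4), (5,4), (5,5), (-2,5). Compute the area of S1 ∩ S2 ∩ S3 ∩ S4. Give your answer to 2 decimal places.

4.00

The intersection is the polygon with vertices (7,3), (5,3), (5,4), (5,5), (7,5).
By the shoelace formula its area is 4.00.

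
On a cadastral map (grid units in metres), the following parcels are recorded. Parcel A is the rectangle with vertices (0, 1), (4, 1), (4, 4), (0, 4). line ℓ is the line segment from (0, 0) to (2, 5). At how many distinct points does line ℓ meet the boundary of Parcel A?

The segment meets the boundary at (1.6,4), (0.4,1).

2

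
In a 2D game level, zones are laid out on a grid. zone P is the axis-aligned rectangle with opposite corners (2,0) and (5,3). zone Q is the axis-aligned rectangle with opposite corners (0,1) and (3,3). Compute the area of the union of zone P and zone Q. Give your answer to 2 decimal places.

13.00

By inclusion–exclusion:
Individual areas: |zone P| = 9, |zone Q| = 6.
|zone P∩zone Q|: x∈[2,3], y∈[1,3] → 1·2 = 2.
|zone P ∪ zone Q| = 15 − 2 = 13.00.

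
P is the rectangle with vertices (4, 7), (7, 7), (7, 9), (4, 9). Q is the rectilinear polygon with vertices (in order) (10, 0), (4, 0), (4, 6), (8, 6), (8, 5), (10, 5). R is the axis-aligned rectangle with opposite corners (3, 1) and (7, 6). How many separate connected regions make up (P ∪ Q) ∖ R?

(P ∪ Q) ∖ R splits into 2 disjoint pieces (area 6, area 19).

2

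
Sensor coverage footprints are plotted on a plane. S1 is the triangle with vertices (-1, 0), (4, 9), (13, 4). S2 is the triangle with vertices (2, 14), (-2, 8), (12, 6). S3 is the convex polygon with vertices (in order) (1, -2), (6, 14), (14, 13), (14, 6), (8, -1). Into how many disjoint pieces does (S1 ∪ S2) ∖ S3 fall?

(S1 ∪ S2) ∖ S3 splits into 2 disjoint pieces (area 39.3579, area 0.1925).

2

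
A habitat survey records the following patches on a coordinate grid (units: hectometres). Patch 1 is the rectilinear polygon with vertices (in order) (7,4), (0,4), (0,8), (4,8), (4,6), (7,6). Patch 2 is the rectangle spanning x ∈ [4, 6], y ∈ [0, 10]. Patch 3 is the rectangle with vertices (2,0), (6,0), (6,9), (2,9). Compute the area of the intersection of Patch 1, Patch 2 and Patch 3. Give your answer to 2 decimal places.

4.00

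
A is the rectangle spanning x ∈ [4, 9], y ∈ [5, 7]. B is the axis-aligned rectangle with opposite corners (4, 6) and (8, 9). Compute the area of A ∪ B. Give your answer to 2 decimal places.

18.00

By inclusion–exclusion:
Individual areas: |A| = 10, |B| = 12.
|A∩B|: x∈[4,8], y∈[6,7] → 4·1 = 4.
|A ∪ B| = 22 − 4 = 18.00.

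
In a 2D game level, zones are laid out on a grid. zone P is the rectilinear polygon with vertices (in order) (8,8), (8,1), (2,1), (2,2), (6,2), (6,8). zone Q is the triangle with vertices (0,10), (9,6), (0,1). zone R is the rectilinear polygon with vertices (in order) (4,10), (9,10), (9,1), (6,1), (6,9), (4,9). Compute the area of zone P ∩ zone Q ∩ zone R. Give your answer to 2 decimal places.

4.00

The intersection is the polygon with vertices (6,4.333), (6,7.333), (8,6.444), (8,5.444).
By the shoelace formula its area is 4.00.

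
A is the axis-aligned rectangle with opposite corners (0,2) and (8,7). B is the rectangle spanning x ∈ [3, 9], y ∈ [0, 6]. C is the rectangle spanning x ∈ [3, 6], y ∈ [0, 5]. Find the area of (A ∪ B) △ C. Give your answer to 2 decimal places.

41.00

|A ∪ B| = 56.
|(A ∪ B) ∩ C| = 15.
|(A ∪ B) △ C| = 56 + 15 − 30 = 41.00.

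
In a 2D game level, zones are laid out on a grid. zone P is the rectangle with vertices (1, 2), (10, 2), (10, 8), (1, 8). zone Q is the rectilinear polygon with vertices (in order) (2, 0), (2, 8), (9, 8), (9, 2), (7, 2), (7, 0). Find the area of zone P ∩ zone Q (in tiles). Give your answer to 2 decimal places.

The intersection is the polygon with vertices (9,8), (9,2), (7,2), (2,2), (2,8).
By the shoelace formula its area is 42.00.

42.00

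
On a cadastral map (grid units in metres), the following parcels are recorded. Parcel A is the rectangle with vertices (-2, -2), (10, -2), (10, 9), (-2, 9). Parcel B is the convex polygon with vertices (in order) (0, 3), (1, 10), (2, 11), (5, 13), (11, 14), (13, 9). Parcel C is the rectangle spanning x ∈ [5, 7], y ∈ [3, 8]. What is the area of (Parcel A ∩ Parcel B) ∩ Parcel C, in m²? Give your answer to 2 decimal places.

The region (Parcel A ∩ Parcel B) ∩ Parcel C is the polygon with vertices (5,5.308), (5,8), (7,8), (7,6.231).
By the shoelace formula its area is 4.46.

4.46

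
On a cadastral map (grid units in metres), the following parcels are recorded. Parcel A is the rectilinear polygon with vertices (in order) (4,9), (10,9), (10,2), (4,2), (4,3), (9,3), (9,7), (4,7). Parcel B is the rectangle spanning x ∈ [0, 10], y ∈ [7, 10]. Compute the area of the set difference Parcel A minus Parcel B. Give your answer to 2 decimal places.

|Parcel A| = 22, |Parcel A∩Parcel B| = 12.
|Parcel A ∖ Parcel B| = |Parcel A| − |Parcel A∩Parcel B| = 22 − 12 = 10.00.

10.00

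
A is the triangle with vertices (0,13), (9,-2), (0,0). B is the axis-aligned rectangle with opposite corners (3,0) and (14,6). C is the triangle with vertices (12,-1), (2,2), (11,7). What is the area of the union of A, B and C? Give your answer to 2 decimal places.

109.07

By inclusion–exclusion:
Individual areas: |A| = 58.5, |B| = 66, |C| = 38.5.
|A∩B| = 18.
|A∩C| = 8.2791.
|B∩C| = 35.5056.
|A∩B∩C| = 7.8513.
|A ∪ B ∪ C| = 163 − 61.7846 + 7.8513 = 109.07.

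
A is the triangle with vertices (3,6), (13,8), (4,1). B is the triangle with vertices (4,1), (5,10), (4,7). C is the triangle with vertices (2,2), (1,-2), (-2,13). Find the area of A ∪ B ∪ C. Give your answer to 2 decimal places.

40.96

By inclusion–exclusion:
Individual areas: |A| = 26, |B| = 3, |C| = 13.5.
|A∩B| = 1.5364.
|A∩C| = 0.
|B∩C| = 0.
|A∩B∩C| = 0.
|A ∪ B ∪ C| = 42.5 − 1.5364 + 0 = 40.96.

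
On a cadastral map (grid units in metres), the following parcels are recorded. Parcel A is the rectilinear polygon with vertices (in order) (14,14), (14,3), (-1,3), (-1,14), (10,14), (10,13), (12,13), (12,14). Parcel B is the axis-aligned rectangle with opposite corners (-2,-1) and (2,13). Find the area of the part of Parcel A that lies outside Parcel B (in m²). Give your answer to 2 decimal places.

133.00

|Parcel A| = 163, |Parcel A∩Parcel B| = 30.
|Parcel A ∖ Parcel B| = |Parcel A| − |Parcel A∩Parcel B| = 163 − 30 = 133.00.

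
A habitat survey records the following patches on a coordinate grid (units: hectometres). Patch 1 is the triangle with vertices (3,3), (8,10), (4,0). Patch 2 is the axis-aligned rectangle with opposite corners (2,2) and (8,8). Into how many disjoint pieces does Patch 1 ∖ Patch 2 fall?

Patch 1 ∖ Patch 2 splits into 2 disjoint pieces (area 0.6286, area 1.4667).

2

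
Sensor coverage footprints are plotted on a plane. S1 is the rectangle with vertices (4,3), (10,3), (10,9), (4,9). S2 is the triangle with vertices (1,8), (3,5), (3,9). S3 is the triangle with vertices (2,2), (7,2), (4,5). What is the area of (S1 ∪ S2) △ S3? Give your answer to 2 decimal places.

|S1 ∪ S2| = 40.
|(S1 ∪ S2) ∩ S3| = 2.
|(S1 ∪ S2) △ S3| = 40 + 7.5 − 4 = 43.50.

43.50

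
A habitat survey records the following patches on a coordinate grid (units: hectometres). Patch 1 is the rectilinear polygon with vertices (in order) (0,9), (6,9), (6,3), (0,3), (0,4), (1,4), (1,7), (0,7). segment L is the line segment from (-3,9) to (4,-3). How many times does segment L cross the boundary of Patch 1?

The segment meets the boundary at (0.5,3), (0,3.857).

2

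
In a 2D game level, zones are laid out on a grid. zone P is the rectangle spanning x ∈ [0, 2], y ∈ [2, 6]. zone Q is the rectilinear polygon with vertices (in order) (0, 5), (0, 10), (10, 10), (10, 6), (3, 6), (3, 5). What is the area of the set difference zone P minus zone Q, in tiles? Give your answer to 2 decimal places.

|zone P| = 8, |zone P∩zone Q| = 2.
|zone P ∖ zone Q| = |zone P| − |zone P∩zone Q| = 8 − 2 = 6.00.

6.00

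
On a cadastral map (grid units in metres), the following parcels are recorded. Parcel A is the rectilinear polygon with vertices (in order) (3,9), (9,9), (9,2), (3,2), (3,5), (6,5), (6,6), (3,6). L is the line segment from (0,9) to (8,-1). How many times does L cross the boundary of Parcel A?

The segment meets the boundary at (5.6,2), (3.2,5).

2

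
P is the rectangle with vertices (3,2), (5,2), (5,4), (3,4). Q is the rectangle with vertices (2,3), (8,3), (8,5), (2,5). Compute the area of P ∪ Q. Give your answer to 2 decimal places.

14.00

By inclusion–exclusion:
Individual areas: |P| = 4, |Q| = 12.
|P∩Q|: x∈[3,5], y∈[3,4] → 2·1 = 2.
|P ∪ Q| = 16 − 2 = 14.00.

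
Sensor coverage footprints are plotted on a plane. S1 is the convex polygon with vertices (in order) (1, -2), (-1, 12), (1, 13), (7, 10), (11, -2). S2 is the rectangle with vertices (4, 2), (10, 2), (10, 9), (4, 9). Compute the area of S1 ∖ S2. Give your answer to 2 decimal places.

|S1| = 120, |S1∩S2| = 31.5.
|S1 ∖ S2| = |S1| − |S1∩S2| = 120 − 31.5 = 88.50.

88.50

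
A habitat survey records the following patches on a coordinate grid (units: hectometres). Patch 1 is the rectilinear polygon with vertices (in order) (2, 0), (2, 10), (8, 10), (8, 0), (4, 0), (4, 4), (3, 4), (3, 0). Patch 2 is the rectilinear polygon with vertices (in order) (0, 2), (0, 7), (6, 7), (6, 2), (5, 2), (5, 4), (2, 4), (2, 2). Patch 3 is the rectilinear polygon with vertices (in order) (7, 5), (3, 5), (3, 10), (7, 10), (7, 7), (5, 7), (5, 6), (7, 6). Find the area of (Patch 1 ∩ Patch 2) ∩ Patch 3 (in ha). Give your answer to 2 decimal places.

|Patch 1 ∩ Patch 2| = 14.
|(Patch 1 ∩ Patch 2) ∩ Patch 3| = 5.00.

5.00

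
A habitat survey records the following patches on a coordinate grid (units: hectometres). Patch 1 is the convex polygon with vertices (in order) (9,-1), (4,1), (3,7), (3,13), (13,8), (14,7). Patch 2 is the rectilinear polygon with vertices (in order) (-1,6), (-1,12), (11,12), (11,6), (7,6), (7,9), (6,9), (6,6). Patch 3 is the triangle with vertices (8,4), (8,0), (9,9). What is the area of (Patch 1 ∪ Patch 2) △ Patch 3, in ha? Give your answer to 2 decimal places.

|Patch 1 ∪ Patch 2| = 126.5833.
|(Patch 1 ∪ Patch 2) ∩ Patch 3| = 2.
|(Patch 1 ∪ Patch 2) △ Patch 3| = 126.5833 + 2 − 4 = 124.58.

124.58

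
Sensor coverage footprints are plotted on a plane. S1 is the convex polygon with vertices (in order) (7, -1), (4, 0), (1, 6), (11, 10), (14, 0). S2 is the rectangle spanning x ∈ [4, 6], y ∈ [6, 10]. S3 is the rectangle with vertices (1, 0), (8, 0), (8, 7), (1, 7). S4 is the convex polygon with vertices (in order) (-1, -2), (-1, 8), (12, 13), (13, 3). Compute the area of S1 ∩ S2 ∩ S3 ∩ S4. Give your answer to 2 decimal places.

The intersection is the polygon with vertices (4,6), (4,7), (6,7), (6,6).
By the shoelace formula its area is 2.00.

2.00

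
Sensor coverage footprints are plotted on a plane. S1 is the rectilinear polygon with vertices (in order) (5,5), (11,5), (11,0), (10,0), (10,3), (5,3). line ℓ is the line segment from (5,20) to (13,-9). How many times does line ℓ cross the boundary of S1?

4

The segment meets the boundary at (10.517,0), (10,1.875), (9.69,3), (9.138,5).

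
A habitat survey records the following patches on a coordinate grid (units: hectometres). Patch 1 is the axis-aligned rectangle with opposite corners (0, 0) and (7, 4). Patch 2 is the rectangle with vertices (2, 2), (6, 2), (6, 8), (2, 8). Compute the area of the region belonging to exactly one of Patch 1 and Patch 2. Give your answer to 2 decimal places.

36.00

|Patch 1∩Patch 2|: x∈[2,6], y∈[2,4] → 4·2 = 8.
|Patch 1 △ Patch 2| = |Patch 1| + |Patch 2| − 2·|Patch 1∩Patch 2| = 28 + 24 − 16 = 36.00.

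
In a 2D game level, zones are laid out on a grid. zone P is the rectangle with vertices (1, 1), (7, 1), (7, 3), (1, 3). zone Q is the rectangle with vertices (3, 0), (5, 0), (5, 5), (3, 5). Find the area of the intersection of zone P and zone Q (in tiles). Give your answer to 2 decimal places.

|zone P∩zone Q|: x∈[3,5], y∈[1,3] → 2·2 = 4.

4.00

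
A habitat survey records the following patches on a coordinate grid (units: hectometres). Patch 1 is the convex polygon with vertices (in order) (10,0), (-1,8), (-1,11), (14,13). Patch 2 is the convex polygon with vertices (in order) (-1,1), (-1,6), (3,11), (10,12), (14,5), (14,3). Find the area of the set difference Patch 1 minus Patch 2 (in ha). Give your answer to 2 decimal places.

28.60

|Patch 1| = 110, |Patch 1∩Patch 2| = 81.4004.
|Patch 1 ∖ Patch 2| = |Patch 1| − |Patch 1∩Patch 2| = 110 − 81.4004 = 28.60.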